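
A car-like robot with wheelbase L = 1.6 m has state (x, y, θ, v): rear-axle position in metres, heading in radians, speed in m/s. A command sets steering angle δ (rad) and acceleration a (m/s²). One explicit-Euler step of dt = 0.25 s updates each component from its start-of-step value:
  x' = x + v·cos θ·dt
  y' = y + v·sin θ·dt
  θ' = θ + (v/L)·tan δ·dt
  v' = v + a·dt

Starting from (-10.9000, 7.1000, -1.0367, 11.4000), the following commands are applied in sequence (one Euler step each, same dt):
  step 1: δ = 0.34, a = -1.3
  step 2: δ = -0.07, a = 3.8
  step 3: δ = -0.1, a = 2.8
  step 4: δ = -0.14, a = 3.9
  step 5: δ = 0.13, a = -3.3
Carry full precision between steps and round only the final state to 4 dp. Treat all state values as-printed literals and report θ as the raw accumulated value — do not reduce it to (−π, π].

after step 1 (δ=0.34, a=-1.3): (-9.449169, 4.646922, -0.406606, 11.075000)
after step 2 (δ=-0.07, a=3.8): (-6.906160, 3.551897, -0.527937, 12.025000)
after step 3 (δ=-0.1, a=2.8): (-4.309217, 2.037491, -0.716457, 12.725000)
after step 4 (δ=-0.14, a=3.9): (-1.910117, -0.051689, -0.996649, 13.700000)
after step 5 (δ=0.13, a=-3.3): (-0.049935, -2.927510, -0.716789, 12.875000)

(-0.0499, -2.9275, -0.7168, 12.8750)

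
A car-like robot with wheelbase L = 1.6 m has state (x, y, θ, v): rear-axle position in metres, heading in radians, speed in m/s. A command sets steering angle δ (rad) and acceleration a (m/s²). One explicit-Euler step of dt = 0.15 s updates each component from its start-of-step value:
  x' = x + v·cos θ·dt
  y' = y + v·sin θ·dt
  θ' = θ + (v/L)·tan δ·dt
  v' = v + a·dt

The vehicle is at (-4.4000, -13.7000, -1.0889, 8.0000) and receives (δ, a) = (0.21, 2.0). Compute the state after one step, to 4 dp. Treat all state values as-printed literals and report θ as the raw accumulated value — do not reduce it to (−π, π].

(-3.8438, -14.7633, -0.9290, 8.3000)

x' = -4.4000 + 8.0000·cos(-1.0889)·0.15 = -3.8438
y' = -13.7000 + 8.0000·sin(-1.0889)·0.15 = -14.7633
θ' = -1.0889 + (8.0000/1.6)·tan(0.21)·0.15 = -0.9290
v' = 8.0000 + 2.0000·0.15 = 8.3000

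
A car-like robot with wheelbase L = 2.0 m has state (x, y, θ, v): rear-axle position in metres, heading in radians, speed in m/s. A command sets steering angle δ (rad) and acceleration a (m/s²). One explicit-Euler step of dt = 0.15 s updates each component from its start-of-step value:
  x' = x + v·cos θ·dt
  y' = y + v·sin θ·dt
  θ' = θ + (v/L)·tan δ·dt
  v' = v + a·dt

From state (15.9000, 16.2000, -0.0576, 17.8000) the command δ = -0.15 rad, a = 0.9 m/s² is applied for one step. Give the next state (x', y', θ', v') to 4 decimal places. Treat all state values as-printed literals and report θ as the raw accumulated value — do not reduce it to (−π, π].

x' = 15.9000 + 17.8000·cos(-0.0576)·0.15 = 18.5656
y' = 16.2000 + 17.8000·sin(-0.0576)·0.15 = 16.0463
θ' = -0.0576 + (17.8000/2.0)·tan(-0.15)·0.15 = -0.2594
v' = 17.8000 + 0.9000·0.15 = 17.9350

(18.5656, 16.0463, -0.2594, 17.9350)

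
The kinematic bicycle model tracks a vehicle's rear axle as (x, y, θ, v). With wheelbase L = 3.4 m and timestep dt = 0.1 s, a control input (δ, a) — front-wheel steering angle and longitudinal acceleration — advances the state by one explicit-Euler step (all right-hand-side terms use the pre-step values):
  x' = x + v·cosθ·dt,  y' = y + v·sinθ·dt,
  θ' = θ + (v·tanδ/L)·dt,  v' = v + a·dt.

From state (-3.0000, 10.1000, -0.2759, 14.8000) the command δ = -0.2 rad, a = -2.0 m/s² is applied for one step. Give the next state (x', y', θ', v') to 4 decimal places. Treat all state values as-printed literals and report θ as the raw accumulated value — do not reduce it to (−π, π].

(-1.5760, 9.6968, -0.3641, 14.6000)

x' = -3.0000 + 14.8000·cos(-0.2759)·0.1 = -1.5760
y' = 10.1000 + 14.8000·sin(-0.2759)·0.1 = 9.6968
θ' = -0.2759 + (14.8000/3.4)·tan(-0.2)·0.1 = -0.3641
v' = 14.8000 − 2.0000·0.1 = 14.6000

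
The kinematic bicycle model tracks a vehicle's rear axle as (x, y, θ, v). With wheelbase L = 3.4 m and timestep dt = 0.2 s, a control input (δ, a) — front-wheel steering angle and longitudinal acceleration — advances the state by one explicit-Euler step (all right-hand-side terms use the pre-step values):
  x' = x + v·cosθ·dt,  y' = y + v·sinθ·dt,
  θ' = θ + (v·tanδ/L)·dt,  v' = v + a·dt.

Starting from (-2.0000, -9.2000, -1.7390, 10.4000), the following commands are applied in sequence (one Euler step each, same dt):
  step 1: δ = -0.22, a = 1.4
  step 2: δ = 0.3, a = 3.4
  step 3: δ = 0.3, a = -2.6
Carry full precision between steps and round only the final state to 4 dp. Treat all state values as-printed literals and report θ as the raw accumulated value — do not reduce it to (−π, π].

after step 1 (δ=-0.22, a=1.4): (-2.348216, -11.250645, -1.875802, 10.680000)
after step 2 (δ=0.3, a=3.4): (-2.989655, -13.288058, -1.681467, 11.360000)
after step 3 (δ=0.3, a=-2.6): (-3.240585, -15.546159, -1.474757, 10.840000)

(-3.2406, -15.5462, -1.4748, 10.8400)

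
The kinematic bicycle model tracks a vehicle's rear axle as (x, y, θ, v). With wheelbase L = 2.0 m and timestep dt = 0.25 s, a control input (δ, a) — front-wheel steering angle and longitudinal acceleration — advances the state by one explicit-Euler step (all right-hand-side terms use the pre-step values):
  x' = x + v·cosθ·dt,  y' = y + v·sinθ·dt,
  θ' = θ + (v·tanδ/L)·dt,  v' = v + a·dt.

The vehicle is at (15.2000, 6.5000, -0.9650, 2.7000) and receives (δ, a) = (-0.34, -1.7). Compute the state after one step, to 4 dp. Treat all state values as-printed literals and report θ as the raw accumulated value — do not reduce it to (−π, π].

(15.5844, 5.9451, -1.0844, 2.2750)

x' = 15.2000 + 2.7000·cos(-0.9650)·0.25 = 15.5844
y' = 6.5000 + 2.7000·sin(-0.9650)·0.25 = 5.9451
θ' = -0.9650 + (2.7000/2.0)·tan(-0.34)·0.25 = -1.0844
v' = 2.7000 − 1.7000·0.25 = 2.2750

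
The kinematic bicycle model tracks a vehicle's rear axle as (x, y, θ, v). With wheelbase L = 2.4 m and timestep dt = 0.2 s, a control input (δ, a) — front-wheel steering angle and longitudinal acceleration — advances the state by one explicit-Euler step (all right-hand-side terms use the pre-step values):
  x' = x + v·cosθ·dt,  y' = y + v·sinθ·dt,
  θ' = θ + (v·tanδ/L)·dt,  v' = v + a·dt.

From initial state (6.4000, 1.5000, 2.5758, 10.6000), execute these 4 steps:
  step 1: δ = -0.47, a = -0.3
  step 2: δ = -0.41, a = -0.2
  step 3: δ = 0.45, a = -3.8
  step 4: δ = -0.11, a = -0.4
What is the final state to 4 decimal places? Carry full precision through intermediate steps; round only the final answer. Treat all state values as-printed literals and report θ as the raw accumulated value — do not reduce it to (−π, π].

(2.0371, 8.1055, 2.0784, 9.6600)

after step 1 (δ=-0.47, a=-0.3): (4.610372, 2.636500, 2.127097, 10.540000)
after step 2 (δ=-0.41, a=-0.2): (3.497247, 4.426645, 1.745346, 10.500000)
after step 3 (δ=0.45, a=-3.8): (3.132552, 6.494735, 2.168019, 9.740000)
after step 4 (δ=-0.11, a=-0.4): (2.037098, 8.105537, 2.078374, 9.660000)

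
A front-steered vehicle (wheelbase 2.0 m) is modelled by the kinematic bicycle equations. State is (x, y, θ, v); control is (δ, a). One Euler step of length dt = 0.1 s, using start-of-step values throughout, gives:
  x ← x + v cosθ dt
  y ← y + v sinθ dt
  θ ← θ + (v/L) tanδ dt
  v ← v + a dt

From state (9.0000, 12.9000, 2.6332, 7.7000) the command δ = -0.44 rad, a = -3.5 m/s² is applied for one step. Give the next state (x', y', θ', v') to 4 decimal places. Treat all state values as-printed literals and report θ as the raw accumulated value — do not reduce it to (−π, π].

x' = 9.0000 + 7.7000·cos(2.6332)·0.1 = 8.3274
y' = 12.9000 + 7.7000·sin(2.6332)·0.1 = 13.2748
θ' = 2.6332 + (7.7000/2.0)·tan(-0.44)·0.1 = 2.4519
v' = 7.7000 − 3.5000·0.1 = 7.3500

(8.3274, 13.2748, 2.4519, 7.3500)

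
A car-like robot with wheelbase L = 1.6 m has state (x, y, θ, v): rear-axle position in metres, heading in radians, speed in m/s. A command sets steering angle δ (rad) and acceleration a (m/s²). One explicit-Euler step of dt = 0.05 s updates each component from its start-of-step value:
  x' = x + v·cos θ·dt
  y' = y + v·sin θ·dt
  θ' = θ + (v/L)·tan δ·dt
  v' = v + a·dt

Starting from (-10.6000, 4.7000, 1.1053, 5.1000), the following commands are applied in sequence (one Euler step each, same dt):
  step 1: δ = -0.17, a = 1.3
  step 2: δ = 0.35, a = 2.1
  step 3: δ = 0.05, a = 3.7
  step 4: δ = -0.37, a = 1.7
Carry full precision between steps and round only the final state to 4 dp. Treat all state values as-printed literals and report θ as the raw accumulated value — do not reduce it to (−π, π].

after step 1 (δ=-0.17, a=1.3): (-10.485539, 4.927868, 1.077942, 5.165000)
after step 2 (δ=0.35, a=2.1): (-10.363350, 5.155382, 1.136860, 5.270000)
after step 3 (δ=0.05, a=3.7): (-10.252563, 5.394461, 1.145101, 5.455000)
after step 4 (δ=-0.37, a=1.7): (-10.139930, 5.642868, 1.078983, 5.540000)

(-10.1399, 5.6429, 1.0790, 5.5400)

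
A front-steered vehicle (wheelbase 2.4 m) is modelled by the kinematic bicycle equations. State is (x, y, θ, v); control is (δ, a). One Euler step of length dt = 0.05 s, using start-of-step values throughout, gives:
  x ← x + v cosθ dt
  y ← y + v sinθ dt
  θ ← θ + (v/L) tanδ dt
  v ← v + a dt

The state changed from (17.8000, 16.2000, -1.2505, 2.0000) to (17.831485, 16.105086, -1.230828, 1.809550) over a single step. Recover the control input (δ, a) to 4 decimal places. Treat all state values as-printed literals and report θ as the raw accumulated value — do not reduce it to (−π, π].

δ = 0.4411, a = -3.8090

a = (v'−v)/dt = (-0.190450)/0.05 = -3.8090
Δθ = θ'−θ = 0.019672;  (v·dt/L) = 2.0000·0.05/2.4 = 0.041667
tan δ = Δθ·L/(v·dt) = 0.472128  →  δ = 0.4411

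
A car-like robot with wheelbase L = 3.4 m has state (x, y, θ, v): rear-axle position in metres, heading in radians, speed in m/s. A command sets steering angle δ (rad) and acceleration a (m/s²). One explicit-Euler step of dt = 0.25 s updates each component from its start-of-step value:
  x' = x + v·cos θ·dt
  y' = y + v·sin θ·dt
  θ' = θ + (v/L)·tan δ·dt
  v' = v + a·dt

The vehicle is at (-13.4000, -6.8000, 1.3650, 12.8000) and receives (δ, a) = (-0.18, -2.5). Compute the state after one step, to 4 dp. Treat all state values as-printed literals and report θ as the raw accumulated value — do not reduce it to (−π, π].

(-12.7461, -3.6675, 1.1937, 12.1750)

x' = -13.4000 + 12.8000·cos(1.3650)·0.25 = -12.7461
y' = -6.8000 + 12.8000·sin(1.3650)·0.25 = -3.6675
θ' = 1.3650 + (12.8000/3.4)·tan(-0.18)·0.25 = 1.1937
v' = 12.8000 − 2.5000·0.25 = 12.1750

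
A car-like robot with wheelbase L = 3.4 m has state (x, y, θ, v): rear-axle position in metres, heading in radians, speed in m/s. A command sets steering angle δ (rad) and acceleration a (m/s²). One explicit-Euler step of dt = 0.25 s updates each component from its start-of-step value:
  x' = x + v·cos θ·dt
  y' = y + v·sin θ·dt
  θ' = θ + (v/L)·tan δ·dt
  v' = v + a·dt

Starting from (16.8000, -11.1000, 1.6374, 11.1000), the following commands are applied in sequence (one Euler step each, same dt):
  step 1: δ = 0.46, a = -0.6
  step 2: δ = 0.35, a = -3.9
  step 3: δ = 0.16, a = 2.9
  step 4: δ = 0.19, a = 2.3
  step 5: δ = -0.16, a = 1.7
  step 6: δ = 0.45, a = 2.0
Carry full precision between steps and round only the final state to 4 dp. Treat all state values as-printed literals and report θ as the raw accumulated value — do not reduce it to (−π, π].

(6.8634, 0.8617, 2.8871, 12.2000)

after step 1 (δ=0.46, a=-0.6): (16.615311, -8.331153, 2.041774, 10.950000)
after step 2 (δ=0.35, a=-3.9): (15.373151, -5.891697, 2.335675, 9.975000)
after step 3 (δ=0.16, a=2.9): (13.646354, -4.092541, 2.454040, 10.700000)
after step 4 (δ=0.19, a=2.3): (11.579110, -2.394858, 2.605350, 11.275000)
after step 5 (δ=-0.16, a=1.7): (9.156015, -0.954733, 2.471560, 11.700000)
after step 6 (δ=0.45, a=2.0): (6.863397, 0.861727, 2.887129, 12.200000)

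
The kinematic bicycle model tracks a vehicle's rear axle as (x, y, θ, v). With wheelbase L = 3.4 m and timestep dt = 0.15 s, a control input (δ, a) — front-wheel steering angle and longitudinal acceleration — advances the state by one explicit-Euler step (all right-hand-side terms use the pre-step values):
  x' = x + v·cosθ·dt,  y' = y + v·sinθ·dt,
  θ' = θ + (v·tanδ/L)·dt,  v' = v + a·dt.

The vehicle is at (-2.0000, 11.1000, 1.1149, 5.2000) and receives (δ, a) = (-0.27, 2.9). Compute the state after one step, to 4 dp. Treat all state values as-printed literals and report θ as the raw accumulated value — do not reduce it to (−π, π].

x' = -2.0000 + 5.2000·cos(1.1149)·0.15 = -1.6566
y' = 11.1000 + 5.2000·sin(1.1149)·0.15 = 11.8003
θ' = 1.1149 + (5.2000/3.4)·tan(-0.27)·0.15 = 1.0514
v' = 5.2000 + 2.9000·0.15 = 5.6350

(-1.6566, 11.8003, 1.0514, 5.6350)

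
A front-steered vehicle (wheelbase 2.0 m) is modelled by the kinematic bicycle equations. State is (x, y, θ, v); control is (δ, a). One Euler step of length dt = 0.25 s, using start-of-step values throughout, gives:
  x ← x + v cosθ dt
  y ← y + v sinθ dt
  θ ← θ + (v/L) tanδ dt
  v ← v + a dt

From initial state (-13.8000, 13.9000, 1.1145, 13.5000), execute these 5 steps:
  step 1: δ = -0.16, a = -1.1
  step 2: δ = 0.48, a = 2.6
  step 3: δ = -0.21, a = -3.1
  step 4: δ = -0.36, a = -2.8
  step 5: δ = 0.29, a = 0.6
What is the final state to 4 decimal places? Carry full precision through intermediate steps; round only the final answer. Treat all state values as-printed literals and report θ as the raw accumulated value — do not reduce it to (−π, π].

after step 1 (δ=-0.16, a=-1.1): (-12.312886, 16.929706, 0.842172, 13.225000)
after step 2 (δ=0.48, a=2.6): (-10.111440, 19.396470, 1.702807, 13.875000)
after step 3 (δ=-0.21, a=-3.1): (-10.568023, 22.835039, 1.333138, 13.100000)
after step 4 (δ=-0.36, a=-2.8): (-9.796998, 26.017985, 0.716778, 12.400000)
after step 5 (δ=0.29, a=0.6): (-7.459827, 28.054559, 1.179318, 12.550000)

(-7.4598, 28.0546, 1.1793, 12.5500)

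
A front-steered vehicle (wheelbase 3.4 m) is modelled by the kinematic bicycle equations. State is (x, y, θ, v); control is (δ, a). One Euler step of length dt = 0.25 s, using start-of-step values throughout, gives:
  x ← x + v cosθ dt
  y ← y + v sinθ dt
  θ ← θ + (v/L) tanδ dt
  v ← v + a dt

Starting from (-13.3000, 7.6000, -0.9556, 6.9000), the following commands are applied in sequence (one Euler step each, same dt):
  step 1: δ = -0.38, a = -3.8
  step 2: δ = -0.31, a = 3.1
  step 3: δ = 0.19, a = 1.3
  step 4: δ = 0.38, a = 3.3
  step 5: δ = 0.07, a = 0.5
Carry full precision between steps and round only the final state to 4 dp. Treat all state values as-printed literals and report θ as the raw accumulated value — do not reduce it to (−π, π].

after step 1 (δ=-0.38, a=-3.8): (-12.304470, 6.191261, -1.158243, 5.950000)
after step 2 (δ=-0.31, a=3.1): (-11.708058, 4.828562, -1.298387, 6.725000)
after step 3 (δ=0.19, a=1.3): (-11.255712, 3.209308, -1.203287, 7.050000)
after step 4 (δ=0.38, a=3.3): (-10.622460, 1.564498, -0.996239, 7.875000)
after step 5 (δ=0.07, a=0.5): (-9.552516, -0.088135, -0.955639, 8.000000)

(-9.5525, -0.0881, -0.9556, 8.0000)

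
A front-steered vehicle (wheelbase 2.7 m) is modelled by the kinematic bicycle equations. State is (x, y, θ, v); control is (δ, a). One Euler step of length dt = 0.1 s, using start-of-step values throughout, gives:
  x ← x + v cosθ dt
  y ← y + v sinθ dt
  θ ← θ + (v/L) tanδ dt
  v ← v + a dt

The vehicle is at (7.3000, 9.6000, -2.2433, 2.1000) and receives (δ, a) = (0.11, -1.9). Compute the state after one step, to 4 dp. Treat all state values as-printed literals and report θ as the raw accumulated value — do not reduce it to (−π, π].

(7.1692, 9.4357, -2.2347, 1.9100)

x' = 7.3000 + 2.1000·cos(-2.2433)·0.1 = 7.1692
y' = 9.6000 + 2.1000·sin(-2.2433)·0.1 = 9.4357
θ' = -2.2433 + (2.1000/2.7)·tan(0.11)·0.1 = -2.2347
v' = 2.1000 − 1.9000·0.1 = 1.9100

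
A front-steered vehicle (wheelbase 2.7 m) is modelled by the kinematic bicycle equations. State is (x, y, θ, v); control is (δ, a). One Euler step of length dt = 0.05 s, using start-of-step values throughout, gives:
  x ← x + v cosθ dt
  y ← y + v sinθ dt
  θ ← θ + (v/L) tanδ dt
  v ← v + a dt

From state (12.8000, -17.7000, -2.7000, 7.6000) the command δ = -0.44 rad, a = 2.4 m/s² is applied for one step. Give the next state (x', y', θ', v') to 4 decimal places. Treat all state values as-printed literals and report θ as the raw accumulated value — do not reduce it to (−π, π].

(12.4565, -17.8624, -2.7663, 7.7200)

x' = 12.8000 + 7.6000·cos(-2.7000)·0.05 = 12.4565
y' = -17.7000 + 7.6000·sin(-2.7000)·0.05 = -17.8624
θ' = -2.7000 + (7.6000/2.7)·tan(-0.44)·0.05 = -2.7663
v' = 7.6000 + 2.4000·0.05 = 7.7200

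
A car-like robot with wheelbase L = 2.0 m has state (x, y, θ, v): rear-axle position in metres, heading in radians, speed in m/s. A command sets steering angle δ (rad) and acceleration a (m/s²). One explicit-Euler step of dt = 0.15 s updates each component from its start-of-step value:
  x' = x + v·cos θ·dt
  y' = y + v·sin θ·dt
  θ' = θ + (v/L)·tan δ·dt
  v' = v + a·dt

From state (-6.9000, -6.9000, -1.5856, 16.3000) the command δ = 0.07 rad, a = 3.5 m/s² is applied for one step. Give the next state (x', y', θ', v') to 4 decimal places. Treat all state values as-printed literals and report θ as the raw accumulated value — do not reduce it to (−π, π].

(-6.9362, -9.3447, -1.4999, 16.8250)

x' = -6.9000 + 16.3000·cos(-1.5856)·0.15 = -6.9362
y' = -6.9000 + 16.3000·sin(-1.5856)·0.15 = -9.3447
θ' = -1.5856 + (16.3000/2.0)·tan(0.07)·0.15 = -1.4999
v' = 16.3000 + 3.5000·0.15 = 16.8250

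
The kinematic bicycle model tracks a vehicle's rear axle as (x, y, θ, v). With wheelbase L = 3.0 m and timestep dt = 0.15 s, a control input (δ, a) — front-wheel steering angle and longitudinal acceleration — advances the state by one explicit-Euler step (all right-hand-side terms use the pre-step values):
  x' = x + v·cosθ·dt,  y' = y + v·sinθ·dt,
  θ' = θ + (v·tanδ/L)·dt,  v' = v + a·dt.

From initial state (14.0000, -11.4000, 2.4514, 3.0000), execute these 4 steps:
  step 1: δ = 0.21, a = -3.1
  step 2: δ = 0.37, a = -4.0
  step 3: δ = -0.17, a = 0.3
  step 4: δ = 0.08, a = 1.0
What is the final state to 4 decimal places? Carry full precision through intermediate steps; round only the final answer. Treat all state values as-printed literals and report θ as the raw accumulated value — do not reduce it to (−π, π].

after step 1 (δ=0.21, a=-3.1): (13.652994, -11.113491, 2.483371, 2.535000)
after step 2 (δ=0.37, a=-4.0): (13.352186, -10.880888, 2.532533, 1.935000)
after step 3 (δ=-0.17, a=0.3): (13.114127, -10.714837, 2.515925, 1.980000)
after step 4 (δ=0.08, a=1.0): (12.873387, -10.540903, 2.523862, 2.130000)

(12.8734, -10.5409, 2.5239, 2.1300)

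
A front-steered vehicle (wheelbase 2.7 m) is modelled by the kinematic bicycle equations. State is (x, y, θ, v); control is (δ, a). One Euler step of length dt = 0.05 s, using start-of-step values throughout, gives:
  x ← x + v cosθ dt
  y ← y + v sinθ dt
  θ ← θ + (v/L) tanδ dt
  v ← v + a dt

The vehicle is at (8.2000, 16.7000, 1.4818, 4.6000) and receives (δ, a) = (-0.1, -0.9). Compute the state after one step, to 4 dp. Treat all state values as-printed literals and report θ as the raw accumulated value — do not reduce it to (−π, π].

x' = 8.2000 + 4.6000·cos(1.4818)·0.05 = 8.2204
y' = 16.7000 + 4.6000·sin(1.4818)·0.05 = 16.9291
θ' = 1.4818 + (4.6000/2.7)·tan(-0.1)·0.05 = 1.4733
v' = 4.6000 − 0.9000·0.05 = 4.5550

(8.2204, 16.9291, 1.4733, 4.5550)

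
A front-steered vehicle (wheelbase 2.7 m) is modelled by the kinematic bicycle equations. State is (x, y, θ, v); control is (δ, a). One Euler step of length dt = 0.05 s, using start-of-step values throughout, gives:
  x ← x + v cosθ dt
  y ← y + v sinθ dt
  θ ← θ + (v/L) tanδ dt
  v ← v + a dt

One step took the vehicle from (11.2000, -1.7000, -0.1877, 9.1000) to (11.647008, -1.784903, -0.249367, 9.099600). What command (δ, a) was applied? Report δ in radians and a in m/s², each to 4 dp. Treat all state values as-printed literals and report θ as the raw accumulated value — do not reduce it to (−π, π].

δ = -0.3508, a = -0.0080

a = (v'−v)/dt = (-0.000400)/0.05 = -0.0080
Δθ = θ'−θ = -0.061667;  (v·dt/L) = 9.1000·0.05/2.7 = 0.168519
tan δ = Δθ·L/(v·dt) = -0.365936  →  δ = -0.3508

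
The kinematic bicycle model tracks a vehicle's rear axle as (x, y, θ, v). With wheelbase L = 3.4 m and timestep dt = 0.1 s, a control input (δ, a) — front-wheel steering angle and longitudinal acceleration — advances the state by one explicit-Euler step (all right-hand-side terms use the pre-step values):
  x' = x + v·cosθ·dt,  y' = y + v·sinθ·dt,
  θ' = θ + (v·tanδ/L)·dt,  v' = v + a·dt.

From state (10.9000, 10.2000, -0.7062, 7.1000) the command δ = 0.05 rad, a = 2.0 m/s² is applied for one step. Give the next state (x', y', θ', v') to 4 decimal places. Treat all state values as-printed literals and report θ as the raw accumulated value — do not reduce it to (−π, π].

x' = 10.9000 + 7.1000·cos(-0.7062)·0.1 = 11.4402
y' = 10.2000 + 7.1000·sin(-0.7062)·0.1 = 9.7392
θ' = -0.7062 + (7.1000/3.4)·tan(0.05)·0.1 = -0.6958
v' = 7.1000 + 2.0000·0.1 = 7.3000

(11.4402, 9.7392, -0.6958, 7.3000)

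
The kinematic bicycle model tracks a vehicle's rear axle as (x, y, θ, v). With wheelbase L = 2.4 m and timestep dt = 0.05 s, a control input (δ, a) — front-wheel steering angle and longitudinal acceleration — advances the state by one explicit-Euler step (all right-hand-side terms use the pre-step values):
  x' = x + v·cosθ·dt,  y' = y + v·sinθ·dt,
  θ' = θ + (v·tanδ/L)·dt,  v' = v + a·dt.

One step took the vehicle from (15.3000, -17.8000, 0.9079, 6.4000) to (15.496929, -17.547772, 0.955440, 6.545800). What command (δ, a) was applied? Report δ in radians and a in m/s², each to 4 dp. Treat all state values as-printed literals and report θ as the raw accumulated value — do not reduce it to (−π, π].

δ = 0.3425, a = 2.9160

a = (v'−v)/dt = (0.145800)/0.05 = 2.9160
Δθ = θ'−θ = 0.047540;  (v·dt/L) = 6.4000·0.05/2.4 = 0.133333
tan δ = Δθ·L/(v·dt) = 0.356550  →  δ = 0.3425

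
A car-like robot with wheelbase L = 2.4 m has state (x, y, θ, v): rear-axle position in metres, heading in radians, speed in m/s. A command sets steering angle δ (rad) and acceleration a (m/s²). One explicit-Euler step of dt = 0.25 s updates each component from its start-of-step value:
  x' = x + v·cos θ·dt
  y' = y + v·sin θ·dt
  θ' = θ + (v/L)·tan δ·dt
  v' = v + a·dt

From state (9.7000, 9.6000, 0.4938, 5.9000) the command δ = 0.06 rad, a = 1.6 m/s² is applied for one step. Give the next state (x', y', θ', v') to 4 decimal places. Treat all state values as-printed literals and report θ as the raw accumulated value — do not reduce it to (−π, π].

x' = 9.7000 + 5.9000·cos(0.4938)·0.25 = 10.9988
y' = 9.6000 + 5.9000·sin(0.4938)·0.25 = 10.2991
θ' = 0.4938 + (5.9000/2.4)·tan(0.06)·0.25 = 0.5307
v' = 5.9000 + 1.6000·0.25 = 6.3000

(10.9988, 10.2991, 0.5307, 6.3000)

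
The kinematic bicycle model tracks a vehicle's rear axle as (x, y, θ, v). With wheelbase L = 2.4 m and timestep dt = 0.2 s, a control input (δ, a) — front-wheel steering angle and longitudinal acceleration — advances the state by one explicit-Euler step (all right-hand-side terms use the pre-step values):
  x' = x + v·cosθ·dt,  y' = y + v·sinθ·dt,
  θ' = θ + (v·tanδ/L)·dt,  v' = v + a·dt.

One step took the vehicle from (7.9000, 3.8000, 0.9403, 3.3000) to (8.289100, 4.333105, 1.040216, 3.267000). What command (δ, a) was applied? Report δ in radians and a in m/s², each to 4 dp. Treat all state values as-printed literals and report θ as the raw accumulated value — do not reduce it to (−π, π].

a = (v'−v)/dt = (-0.033000)/0.2 = -0.1650
Δθ = θ'−θ = 0.099916;  (v·dt/L) = 3.3000·0.2/2.4 = 0.275000
tan δ = Δθ·L/(v·dt) = 0.363331  →  δ = 0.3485

δ = 0.3485, a = -0.1650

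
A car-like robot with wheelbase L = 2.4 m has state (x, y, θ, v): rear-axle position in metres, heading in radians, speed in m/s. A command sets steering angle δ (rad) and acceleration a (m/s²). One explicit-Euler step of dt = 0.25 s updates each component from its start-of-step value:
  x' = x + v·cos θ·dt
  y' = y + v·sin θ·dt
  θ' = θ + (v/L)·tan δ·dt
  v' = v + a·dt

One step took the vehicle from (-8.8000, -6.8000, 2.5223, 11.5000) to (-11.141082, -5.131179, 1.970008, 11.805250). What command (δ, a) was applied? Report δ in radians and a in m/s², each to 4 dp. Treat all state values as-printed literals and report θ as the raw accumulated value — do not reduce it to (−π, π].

δ = -0.4320, a = 1.2210

a = (v'−v)/dt = (0.305250)/0.25 = 1.2210
Δθ = θ'−θ = -0.552292;  (v·dt/L) = 11.5000·0.25/2.4 = 1.197917
tan δ = Δθ·L/(v·dt) = -0.461044  →  δ = -0.4320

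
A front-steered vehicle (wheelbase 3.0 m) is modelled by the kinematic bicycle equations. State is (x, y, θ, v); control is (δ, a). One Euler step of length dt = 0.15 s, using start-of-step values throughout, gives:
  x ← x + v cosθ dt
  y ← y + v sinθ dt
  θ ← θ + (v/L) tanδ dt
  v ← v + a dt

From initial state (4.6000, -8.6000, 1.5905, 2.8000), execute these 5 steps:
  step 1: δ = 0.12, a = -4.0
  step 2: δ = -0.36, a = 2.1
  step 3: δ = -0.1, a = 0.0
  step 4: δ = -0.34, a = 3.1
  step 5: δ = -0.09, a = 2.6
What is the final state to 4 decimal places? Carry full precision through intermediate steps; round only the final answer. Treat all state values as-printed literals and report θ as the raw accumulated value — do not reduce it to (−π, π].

after step 1 (δ=0.12, a=-4.0): (4.591725, -8.180082, 1.607381, 2.200000)
after step 2 (δ=-0.36, a=2.1): (4.579655, -7.850302, 1.565977, 2.515000)
after step 3 (δ=-0.1, a=0.0): (4.581473, -7.473057, 1.553360, 2.515000)
after step 4 (δ=-0.34, a=3.1): (4.588051, -7.095864, 1.508877, 2.980000)
after step 5 (δ=-0.09, a=2.6): (4.615711, -6.649721, 1.495431, 3.370000)

(4.6157, -6.6497, 1.4954, 3.3700)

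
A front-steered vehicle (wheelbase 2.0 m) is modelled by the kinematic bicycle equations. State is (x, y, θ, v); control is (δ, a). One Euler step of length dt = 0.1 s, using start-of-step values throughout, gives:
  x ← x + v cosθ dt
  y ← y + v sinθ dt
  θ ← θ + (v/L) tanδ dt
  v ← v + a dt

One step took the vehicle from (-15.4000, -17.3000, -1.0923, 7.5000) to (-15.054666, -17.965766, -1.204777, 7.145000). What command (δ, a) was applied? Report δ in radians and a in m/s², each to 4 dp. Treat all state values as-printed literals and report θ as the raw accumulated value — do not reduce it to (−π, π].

a = (v'−v)/dt = (-0.355000)/0.1 = -3.5500
Δθ = θ'−θ = -0.112477;  (v·dt/L) = 7.5000·0.1/2.0 = 0.375000
tan δ = Δθ·L/(v·dt) = -0.299939  →  δ = -0.2914

δ = -0.2914, a = -3.5500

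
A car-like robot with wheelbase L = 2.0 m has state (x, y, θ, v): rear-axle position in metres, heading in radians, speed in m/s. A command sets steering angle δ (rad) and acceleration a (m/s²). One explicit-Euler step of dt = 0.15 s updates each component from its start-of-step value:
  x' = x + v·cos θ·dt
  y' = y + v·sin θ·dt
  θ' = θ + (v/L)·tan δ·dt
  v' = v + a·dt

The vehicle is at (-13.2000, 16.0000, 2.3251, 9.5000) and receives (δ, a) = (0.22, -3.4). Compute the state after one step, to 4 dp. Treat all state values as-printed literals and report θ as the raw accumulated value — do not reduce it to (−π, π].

x' = -13.2000 + 9.5000·cos(2.3251)·0.15 = -14.1758
y' = 16.0000 + 9.5000·sin(2.3251)·0.15 = 17.0385
θ' = 2.3251 + (9.5000/2.0)·tan(0.22)·0.15 = 2.4844
v' = 9.5000 − 3.4000·0.15 = 8.9900

(-14.1758, 17.0385, 2.4844, 8.9900)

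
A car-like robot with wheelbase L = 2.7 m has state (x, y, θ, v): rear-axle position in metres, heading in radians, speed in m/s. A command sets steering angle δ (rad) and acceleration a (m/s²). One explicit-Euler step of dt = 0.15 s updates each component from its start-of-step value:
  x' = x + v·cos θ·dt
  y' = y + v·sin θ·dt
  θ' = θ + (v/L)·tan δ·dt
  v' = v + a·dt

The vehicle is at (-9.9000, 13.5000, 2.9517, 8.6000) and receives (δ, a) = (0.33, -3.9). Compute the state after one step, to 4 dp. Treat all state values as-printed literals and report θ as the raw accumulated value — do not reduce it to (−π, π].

(-11.1668, 13.7435, 3.1154, 8.0150)

x' = -9.9000 + 8.6000·cos(2.9517)·0.15 = -11.1668
y' = 13.5000 + 8.6000·sin(2.9517)·0.15 = 13.7435
θ' = 2.9517 + (8.6000/2.7)·tan(0.33)·0.15 = 3.1154
v' = 8.6000 − 3.9000·0.15 = 8.0150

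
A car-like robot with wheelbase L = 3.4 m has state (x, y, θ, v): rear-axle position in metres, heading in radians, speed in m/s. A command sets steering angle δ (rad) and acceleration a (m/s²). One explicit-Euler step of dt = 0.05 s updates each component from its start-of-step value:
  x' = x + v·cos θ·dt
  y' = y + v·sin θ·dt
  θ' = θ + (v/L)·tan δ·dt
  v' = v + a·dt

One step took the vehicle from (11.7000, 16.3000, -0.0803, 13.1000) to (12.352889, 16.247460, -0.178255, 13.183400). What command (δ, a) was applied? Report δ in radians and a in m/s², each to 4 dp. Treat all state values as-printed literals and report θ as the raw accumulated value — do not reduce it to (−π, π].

δ = -0.4704, a = 1.6680

a = (v'−v)/dt = (0.083400)/0.05 = 1.6680
Δθ = θ'−θ = -0.097955;  (v·dt/L) = 13.1000·0.05/3.4 = 0.192647
tan δ = Δθ·L/(v·dt) = -0.508469  →  δ = -0.4704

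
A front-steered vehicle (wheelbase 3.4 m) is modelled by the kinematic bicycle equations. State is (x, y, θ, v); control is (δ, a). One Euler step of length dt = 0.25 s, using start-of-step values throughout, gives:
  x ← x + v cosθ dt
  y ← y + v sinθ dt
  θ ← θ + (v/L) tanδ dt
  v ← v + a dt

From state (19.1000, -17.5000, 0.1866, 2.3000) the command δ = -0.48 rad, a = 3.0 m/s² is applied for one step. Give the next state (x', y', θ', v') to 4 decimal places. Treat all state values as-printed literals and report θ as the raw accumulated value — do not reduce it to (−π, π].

(19.6650, -17.3933, 0.0986, 3.0500)

x' = 19.1000 + 2.3000·cos(0.1866)·0.25 = 19.6650
y' = -17.5000 + 2.3000·sin(0.1866)·0.25 = -17.3933
θ' = 0.1866 + (2.3000/3.4)·tan(-0.48)·0.25 = 0.0986
v' = 2.3000 + 3.0000·0.25 = 3.0500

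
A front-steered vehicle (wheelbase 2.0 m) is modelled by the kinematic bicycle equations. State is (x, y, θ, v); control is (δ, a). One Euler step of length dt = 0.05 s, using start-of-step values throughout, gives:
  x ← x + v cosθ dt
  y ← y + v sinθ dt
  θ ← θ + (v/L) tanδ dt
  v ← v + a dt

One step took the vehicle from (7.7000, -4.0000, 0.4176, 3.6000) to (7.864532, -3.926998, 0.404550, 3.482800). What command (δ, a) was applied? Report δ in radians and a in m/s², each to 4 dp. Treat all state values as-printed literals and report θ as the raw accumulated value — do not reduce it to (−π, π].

δ = -0.1440, a = -2.3440

a = (v'−v)/dt = (-0.117200)/0.05 = -2.3440
Δθ = θ'−θ = -0.013050;  (v·dt/L) = 3.6000·0.05/2.0 = 0.090000
tan δ = Δθ·L/(v·dt) = -0.145000  →  δ = -0.1440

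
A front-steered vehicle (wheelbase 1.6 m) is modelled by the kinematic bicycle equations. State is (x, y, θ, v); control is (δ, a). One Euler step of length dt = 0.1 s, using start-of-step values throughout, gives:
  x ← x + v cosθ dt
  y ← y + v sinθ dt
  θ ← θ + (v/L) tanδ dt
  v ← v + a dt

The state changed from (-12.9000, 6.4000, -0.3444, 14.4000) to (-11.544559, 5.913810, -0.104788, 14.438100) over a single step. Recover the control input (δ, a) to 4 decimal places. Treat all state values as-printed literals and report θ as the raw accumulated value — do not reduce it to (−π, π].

a = (v'−v)/dt = (0.038100)/0.1 = 0.3810
Δθ = θ'−θ = 0.239612;  (v·dt/L) = 14.4000·0.1/1.6 = 0.900000
tan δ = Δθ·L/(v·dt) = 0.266236  →  δ = 0.2602

δ = 0.2602, a = 0.3810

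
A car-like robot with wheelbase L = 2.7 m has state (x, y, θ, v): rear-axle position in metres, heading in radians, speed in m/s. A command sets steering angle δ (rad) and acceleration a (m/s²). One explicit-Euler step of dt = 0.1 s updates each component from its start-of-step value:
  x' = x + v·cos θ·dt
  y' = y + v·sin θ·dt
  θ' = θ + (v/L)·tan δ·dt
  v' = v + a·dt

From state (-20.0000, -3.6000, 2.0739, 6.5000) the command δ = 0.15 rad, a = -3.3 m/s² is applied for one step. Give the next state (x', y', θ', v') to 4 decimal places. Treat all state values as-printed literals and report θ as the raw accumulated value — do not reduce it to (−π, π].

(-20.3134, -3.0305, 2.1103, 6.1700)

x' = -20.0000 + 6.5000·cos(2.0739)·0.1 = -20.3134
y' = -3.6000 + 6.5000·sin(2.0739)·0.1 = -3.0305
θ' = 2.0739 + (6.5000/2.7)·tan(0.15)·0.1 = 2.1103
v' = 6.5000 − 3.3000·0.1 = 6.1700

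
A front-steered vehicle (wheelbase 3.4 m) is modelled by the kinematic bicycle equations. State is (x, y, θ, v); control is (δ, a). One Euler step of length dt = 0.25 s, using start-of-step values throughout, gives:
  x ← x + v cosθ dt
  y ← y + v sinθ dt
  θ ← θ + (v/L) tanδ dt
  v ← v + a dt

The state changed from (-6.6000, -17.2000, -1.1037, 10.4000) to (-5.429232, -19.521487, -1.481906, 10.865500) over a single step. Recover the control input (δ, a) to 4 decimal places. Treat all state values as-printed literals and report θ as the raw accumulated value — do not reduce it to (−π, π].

δ = -0.4593, a = 1.8620

a = (v'−v)/dt = (0.465500)/0.25 = 1.8620
Δθ = θ'−θ = -0.378206;  (v·dt/L) = 10.4000·0.25/3.4 = 0.764706
tan δ = Δθ·L/(v·dt) = -0.494577  →  δ = -0.4593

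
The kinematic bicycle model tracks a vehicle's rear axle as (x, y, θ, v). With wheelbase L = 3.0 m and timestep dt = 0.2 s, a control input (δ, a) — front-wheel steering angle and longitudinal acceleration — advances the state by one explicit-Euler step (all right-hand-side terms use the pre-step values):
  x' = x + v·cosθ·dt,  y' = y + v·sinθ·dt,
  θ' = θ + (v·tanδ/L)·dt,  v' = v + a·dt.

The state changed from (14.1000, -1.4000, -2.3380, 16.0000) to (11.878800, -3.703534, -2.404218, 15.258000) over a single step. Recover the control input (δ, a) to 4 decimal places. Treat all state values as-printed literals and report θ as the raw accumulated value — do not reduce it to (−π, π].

δ = -0.0620, a = -3.7100

a = (v'−v)/dt = (-0.742000)/0.2 = -3.7100
Δθ = θ'−θ = -0.066218;  (v·dt/L) = 16.0000·0.2/3.0 = 1.066667
tan δ = Δθ·L/(v·dt) = -0.062079  →  δ = -0.0620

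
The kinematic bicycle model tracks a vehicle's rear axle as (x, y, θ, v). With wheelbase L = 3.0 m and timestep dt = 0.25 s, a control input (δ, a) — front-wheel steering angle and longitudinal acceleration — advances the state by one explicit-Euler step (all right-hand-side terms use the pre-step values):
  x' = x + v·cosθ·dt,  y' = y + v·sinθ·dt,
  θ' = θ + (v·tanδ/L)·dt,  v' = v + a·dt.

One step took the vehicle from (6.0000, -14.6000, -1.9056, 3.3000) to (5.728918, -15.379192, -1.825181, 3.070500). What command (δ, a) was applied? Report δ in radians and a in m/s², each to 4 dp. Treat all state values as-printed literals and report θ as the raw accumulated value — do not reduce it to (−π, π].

δ = 0.2845, a = -0.9180

a = (v'−v)/dt = (-0.229500)/0.25 = -0.9180
Δθ = θ'−θ = 0.080419;  (v·dt/L) = 3.3000·0.25/3.0 = 0.275000
tan δ = Δθ·L/(v·dt) = 0.292433  →  δ = 0.2845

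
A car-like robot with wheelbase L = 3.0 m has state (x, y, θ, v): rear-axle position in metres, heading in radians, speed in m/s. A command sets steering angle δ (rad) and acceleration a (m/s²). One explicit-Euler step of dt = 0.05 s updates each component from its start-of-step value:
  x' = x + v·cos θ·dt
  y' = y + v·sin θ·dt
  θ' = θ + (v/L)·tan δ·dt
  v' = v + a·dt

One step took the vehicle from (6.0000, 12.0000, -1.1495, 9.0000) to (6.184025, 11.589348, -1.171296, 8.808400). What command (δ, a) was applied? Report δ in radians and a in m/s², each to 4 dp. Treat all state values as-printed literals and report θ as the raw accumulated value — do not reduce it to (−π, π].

δ = -0.1443, a = -3.8320

a = (v'−v)/dt = (-0.191600)/0.05 = -3.8320
Δθ = θ'−θ = -0.021796;  (v·dt/L) = 9.0000·0.05/3.0 = 0.150000
tan δ = Δθ·L/(v·dt) = -0.145307  →  δ = -0.1443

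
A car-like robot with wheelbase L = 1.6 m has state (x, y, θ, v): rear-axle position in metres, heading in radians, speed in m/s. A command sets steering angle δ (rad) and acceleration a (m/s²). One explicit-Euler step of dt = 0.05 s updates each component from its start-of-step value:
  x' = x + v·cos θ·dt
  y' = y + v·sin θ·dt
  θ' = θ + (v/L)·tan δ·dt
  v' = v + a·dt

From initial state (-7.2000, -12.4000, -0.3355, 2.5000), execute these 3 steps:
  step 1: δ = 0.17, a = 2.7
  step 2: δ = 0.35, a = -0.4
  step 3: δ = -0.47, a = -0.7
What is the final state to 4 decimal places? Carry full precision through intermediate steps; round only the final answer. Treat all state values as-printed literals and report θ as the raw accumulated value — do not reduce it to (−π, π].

after step 1 (δ=0.17, a=2.7): (-7.081969, -12.441155, -0.322089, 2.635000)
after step 2 (δ=0.35, a=-0.4): (-6.956994, -12.482861, -0.292031, 2.615000)
after step 3 (δ=-0.47, a=-0.7): (-6.831780, -12.520503, -0.333542, 2.580000)

(-6.8318, -12.5205, -0.3335, 2.5800)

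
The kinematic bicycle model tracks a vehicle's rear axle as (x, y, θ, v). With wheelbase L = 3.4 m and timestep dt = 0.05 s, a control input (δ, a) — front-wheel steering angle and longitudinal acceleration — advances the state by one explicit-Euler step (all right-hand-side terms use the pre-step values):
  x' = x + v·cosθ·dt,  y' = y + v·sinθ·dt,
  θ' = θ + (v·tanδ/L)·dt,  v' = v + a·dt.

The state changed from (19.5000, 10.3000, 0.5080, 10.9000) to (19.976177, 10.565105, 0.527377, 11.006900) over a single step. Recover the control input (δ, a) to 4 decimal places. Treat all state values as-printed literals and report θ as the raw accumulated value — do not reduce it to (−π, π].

a = (v'−v)/dt = (0.106900)/0.05 = 2.1380
Δθ = θ'−θ = 0.019377;  (v·dt/L) = 10.9000·0.05/3.4 = 0.160294
tan δ = Δθ·L/(v·dt) = 0.120884  →  δ = 0.1203

δ = 0.1203, a = 2.1380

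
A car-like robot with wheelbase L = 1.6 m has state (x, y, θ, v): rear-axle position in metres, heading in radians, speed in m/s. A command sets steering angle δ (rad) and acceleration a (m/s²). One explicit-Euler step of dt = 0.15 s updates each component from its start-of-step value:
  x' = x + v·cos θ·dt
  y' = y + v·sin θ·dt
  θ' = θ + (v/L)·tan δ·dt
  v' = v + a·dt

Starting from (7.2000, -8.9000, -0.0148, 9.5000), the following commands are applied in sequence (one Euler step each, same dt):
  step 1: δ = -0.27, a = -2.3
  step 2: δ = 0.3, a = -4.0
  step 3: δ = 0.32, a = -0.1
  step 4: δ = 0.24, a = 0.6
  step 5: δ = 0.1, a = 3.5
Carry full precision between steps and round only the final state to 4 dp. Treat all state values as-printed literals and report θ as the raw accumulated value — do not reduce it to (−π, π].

after step 1 (δ=-0.27, a=-2.3): (8.624844, -8.921089, -0.261288, 9.155000)
after step 2 (δ=0.3, a=-4.0): (9.951483, -9.275834, 0.004210, 8.555000)
after step 3 (δ=0.32, a=-0.1): (11.234722, -9.270432, 0.269994, 8.540000)
after step 4 (δ=0.24, a=0.6): (12.469314, -8.928755, 0.465921, 8.630000)
after step 5 (δ=0.1, a=3.5): (13.625831, -8.347207, 0.547098, 9.155000)

(13.6258, -8.3472, 0.5471, 9.1550)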